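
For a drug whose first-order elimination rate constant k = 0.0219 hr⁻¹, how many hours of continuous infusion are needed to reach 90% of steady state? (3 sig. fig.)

105 hours

f = 1 − e^(−kt)  ⇒  t = −ln(1 − f) / k
t = −ln(1 − 0.9) / 0.02190 = 2.303 / 0.02190 ≈ 105 hours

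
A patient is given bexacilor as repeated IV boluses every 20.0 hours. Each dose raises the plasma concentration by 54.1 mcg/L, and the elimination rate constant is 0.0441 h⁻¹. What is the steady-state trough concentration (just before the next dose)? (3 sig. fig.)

38.2 mcg/L

Fraction remaining after one interval: e^(−kτ) = e^(−0.04410 × 20.0) = 0.4140
R = 1 / (1 − 0.4140) = 1.706
Css,max = 54.1 × 1.706 = 92.31 mcg/L
Css,min = Css,max × e^(−kτ) = 92.31 × 0.4140 ≈ 38.2 mcg/L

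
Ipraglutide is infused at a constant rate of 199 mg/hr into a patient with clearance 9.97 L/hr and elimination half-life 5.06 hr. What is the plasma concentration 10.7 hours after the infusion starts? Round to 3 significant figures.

Css = rate / CL = 199 / 9.97 = 19.96 mg/L
k = ln 2 / 5.06 = 0.1370 hr⁻¹
C(t) = Css (1 − e^(−kt)) = 19.96 × (1 − e^(−1.466)) = 19.96 × 0.7691 ≈ 15.4 mg/L

15.4 mg/L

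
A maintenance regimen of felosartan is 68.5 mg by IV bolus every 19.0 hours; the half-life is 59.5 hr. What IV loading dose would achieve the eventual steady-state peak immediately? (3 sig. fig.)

k = ln 2 / 59.5 = 0.01165 hr⁻¹
Accumulation ratio R = 1 / (1 − e^(−kτ)) = 1 / (1 − e^(−0.01165×19.0)) = 1 / (1 − 0.8014) = 5.036
Loading dose = maintenance dose × R = 68.5 × 5.036 ≈ 345 mg

345 mg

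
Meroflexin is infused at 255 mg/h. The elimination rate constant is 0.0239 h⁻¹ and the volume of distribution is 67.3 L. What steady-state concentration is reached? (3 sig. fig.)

CL = k · V = 0.0239 × 67.3 = 1.608 L/h
Css = rate / CL = 255 / 1.608 ≈ 159 µg/mL

159 µg/mL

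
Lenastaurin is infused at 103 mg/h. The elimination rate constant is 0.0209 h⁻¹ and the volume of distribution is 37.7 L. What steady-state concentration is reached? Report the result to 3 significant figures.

131 mg/L

CL = k · V = 0.0209 × 37.7 = 0.7879 L/h
Css = rate / CL = 103 / 0.7879 ≈ 131 mg/L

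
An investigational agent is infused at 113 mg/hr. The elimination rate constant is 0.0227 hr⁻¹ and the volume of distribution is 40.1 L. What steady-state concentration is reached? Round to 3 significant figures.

CL = k · V = 0.0227 × 40.1 = 0.9103 L/hr
Css = rate / CL = 113 / 0.9103 ≈ 124 µg/mL

124 µg/mL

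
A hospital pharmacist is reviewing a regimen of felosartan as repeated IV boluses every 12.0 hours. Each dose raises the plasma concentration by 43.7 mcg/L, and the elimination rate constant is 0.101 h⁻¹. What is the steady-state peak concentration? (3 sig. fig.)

Fraction remaining after one interval: e^(−kτ) = e^(−0.1010 × 12.0) = 0.2976
R = 1 / (1 − 0.2976) = 1.424
Css,max = 43.7 × 1.424 ≈ 62.2 mcg/L

62.2 mcg/L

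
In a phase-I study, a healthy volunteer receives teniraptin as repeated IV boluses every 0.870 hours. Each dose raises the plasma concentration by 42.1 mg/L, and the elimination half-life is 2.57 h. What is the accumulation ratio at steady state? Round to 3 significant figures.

k = ln 2 / 2.57 = 0.2697 h⁻¹
Fraction remaining after one interval: e^(−kτ) = e^(−0.2697 × 0.870) = 0.7909
R = 1 / (1 − 0.7909) = 1 / 0.2091 ≈ 4.78

4.78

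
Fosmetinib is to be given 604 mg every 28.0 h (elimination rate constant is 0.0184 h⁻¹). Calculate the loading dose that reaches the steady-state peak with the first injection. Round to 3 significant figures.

1500 mg

Accumulation ratio R = 1 / (1 − e^(−kτ)) = 1 / (1 − e^(−0.01840×28.0)) = 1 / (1 − 0.5974) = 2.484
Loading dose = maintenance dose × R = 604 × 2.484 ≈ 1500 mg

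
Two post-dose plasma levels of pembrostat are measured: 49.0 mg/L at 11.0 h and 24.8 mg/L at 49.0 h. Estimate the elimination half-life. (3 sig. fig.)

38.7 hours

k = ln(C₁/C₂) / (t₂ − t₁) = ln(49.0/24.8) / (49.0 − 11.0)
  = 0.6810 / 38.00 = 0.01792 h⁻¹
t½ = ln 2 / k = ln 2 / 0.01792 ≈ 38.7 hours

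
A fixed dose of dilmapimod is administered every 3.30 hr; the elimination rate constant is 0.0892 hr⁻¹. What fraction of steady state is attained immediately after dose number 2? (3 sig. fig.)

f_n = 1 − e^(−nkτ) = 1 − e^(−2 × 0.08920 × 3.30) = 1 − e^(−0.5887) = 1 − 0.5550 ≈ 0.445

0.445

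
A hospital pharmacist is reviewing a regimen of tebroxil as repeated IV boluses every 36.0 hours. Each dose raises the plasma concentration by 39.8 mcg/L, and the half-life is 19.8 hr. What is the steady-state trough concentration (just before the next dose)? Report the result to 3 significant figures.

k = ln 2 / 19.8 = 0.03501 hr⁻¹
Fraction remaining after one interval: e^(−kτ) = e^(−0.03501 × 36.0) = 0.2836
R = 1 / (1 − 0.2836) = 1.396
Css,max = 39.8 × 1.396 = 55.55 mcg/L
Css,min = Css,max × e^(−kτ) = 55.55 × 0.2836 ≈ 15.8 mcg/L

15.8 mcg/L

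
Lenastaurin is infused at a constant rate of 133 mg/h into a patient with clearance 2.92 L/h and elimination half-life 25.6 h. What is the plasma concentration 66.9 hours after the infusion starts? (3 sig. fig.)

38.1 mg/L

Css = rate / CL = 133 / 2.92 = 45.55 mg/L
k = ln 2 / 25.6 = 0.02708 h⁻¹
C(t) = Css (1 − e^(−kt)) = 45.55 × (1 − e^(−1.811)) = 45.55 × 0.8366 ≈ 38.1 mg/L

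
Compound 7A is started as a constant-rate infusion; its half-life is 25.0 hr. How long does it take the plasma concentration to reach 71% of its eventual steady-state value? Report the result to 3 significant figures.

44.6 hours

k = ln 2 / 25.0 = 0.02773 hr⁻¹
f = 1 − e^(−kt)  ⇒  t = −ln(1 − f) / k
t = −ln(1 − 0.71) / 0.02773 = 1.238 / 0.02773 ≈ 44.6 hours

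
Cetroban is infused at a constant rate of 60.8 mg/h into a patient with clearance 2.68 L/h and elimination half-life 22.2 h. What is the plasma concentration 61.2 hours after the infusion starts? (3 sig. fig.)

Css = rate / CL = 60.8 / 2.68 = 22.69 µg/mL
k = ln 2 / 22.2 = 0.03122 h⁻¹
C(t) = Css (1 − e^(−kt)) = 22.69 × (1 − e^(−1.911)) = 22.69 × 0.8520 ≈ 19.3 µg/mL

19.3 µg/mL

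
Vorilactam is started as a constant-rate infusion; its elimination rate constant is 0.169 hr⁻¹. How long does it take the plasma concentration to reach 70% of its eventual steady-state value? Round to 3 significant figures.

f = 1 − e^(−kt)  ⇒  t = −ln(1 − f) / k
t = −ln(1 − 0.7) / 0.1690 = 1.204 / 0.1690 ≈ 7.12 hours

7.12 hours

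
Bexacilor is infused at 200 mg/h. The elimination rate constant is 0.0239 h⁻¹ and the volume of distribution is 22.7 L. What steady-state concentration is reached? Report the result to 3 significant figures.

369 µg/mL

CL = k · V = 0.0239 × 22.7 = 0.5425 L/h
Css = rate / CL = 200 / 0.5425 ≈ 369 µg/mL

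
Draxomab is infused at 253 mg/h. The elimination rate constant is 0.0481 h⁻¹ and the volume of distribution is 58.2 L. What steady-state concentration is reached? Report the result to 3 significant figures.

90.4 µg/mL

CL = k · V = 0.0481 × 58.2 = 2.799 L/h
Css = rate / CL = 253 / 2.799 ≈ 90.4 µg/mL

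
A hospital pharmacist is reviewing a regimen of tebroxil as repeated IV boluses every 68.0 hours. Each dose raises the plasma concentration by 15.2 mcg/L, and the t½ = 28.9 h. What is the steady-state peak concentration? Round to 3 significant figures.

k = ln 2 / 28.9 = 0.02398 h⁻¹
Fraction remaining after one interval: e^(−kτ) = e^(−0.02398 × 68.0) = 0.1957
R = 1 / (1 − 0.1957) = 1.243
Css,max = 15.2 × 1.243 ≈ 18.9 mcg/L

18.9 mcg/L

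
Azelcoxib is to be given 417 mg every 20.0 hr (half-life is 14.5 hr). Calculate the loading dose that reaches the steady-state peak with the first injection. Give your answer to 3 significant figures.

k = ln 2 / 14.5 = 0.04780 hr⁻¹
Accumulation ratio R = 1 / (1 − e^(−kτ)) = 1 / (1 − e^(−0.04780×20.0)) = 1 / (1 − 0.3844) = 1.624
Loading dose = maintenance dose × R = 417 × 1.624 ≈ 677 mg

677 mg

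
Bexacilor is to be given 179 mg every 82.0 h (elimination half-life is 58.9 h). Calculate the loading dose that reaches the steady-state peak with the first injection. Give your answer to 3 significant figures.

k = ln 2 / 58.9 = 0.01177 h⁻¹
Accumulation ratio R = 1 / (1 − e^(−kτ)) = 1 / (1 − e^(−0.01177×82.0)) = 1 / (1 − 0.3810) = 1.615
Loading dose = maintenance dose × R = 179 × 1.615 ≈ 289 mg

289 mg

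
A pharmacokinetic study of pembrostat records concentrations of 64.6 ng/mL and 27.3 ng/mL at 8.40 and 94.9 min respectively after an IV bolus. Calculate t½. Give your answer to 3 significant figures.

69.6 minutes

k = ln(C₁/C₂) / (t₂ − t₁) = ln(64.6/27.3) / (94.9 − 8.40)
  = 0.8613 / 86.50 = 0.009958 min⁻¹
t½ = ln 2 / k = ln 2 / 0.009958 ≈ 69.6 minutes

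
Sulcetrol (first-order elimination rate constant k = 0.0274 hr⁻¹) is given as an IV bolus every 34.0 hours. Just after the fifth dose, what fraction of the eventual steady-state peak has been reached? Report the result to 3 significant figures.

0.991

f_n = 1 − e^(−nkτ) = 1 − e^(−5 × 0.02740 × 34.0) = 1 − e^(−4.658) = 1 − 0.009485 ≈ 0.991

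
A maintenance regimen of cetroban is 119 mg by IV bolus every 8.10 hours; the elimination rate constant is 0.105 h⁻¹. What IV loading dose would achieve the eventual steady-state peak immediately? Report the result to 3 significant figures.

Accumulation ratio R = 1 / (1 − e^(−kτ)) = 1 / (1 − e^(−0.1050×8.10)) = 1 / (1 − 0.4272) = 1.746
Loading dose = maintenance dose × R = 119 × 1.746 ≈ 208 mg

208 mg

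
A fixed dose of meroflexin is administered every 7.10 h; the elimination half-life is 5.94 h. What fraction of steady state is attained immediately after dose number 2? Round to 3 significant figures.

k = ln 2 / 5.94 = 0.1167 h⁻¹
f_n = 1 − e^(−nkτ) = 1 − e^(−2 × 0.1167 × 7.10) = 1 − e^(−1.657) = 1 − 0.1907 ≈ 0.809

0.809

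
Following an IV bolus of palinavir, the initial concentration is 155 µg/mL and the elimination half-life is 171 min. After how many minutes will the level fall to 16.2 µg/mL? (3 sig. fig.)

k = ln 2 / 171 = 0.004053 min⁻¹
C(t) = C₀ e^(−kt)  ⇒  t = ln(C₀/C) / k
t = ln(155/16.2) / 0.004053 = 2.258 / 0.004053 ≈ 557 minutes

557 minutes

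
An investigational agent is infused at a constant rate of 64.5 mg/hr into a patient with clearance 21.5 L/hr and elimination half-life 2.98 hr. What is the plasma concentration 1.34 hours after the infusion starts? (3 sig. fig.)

Css = rate / CL = 64.5 / 21.5 = 3.000 µg/mL
k = ln 2 / 2.98 = 0.2326 hr⁻¹
C(t) = Css (1 − e^(−kt)) = 3.000 × (1 − e^(−0.3117)) = 3.000 × 0.2678 ≈ 0.803 µg/mL

0.803 µg/mL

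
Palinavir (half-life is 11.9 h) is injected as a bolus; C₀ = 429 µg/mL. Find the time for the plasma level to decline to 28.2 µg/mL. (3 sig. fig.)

k = ln 2 / 11.9 = 0.05825 h⁻¹
C(t) = C₀ e^(−kt)  ⇒  t = ln(C₀/C) / k
t = ln(429/28.2) / 0.05825 = 2.722 / 0.05825 ≈ 46.7 hours

46.7 hours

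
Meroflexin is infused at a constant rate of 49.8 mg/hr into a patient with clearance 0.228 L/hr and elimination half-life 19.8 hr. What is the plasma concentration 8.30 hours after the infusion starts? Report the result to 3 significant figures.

Css = rate / CL = 49.8 / 0.228 = 218.4 µg/mL
k = ln 2 / 19.8 = 0.03501 hr⁻¹
C(t) = Css (1 − e^(−kt)) = 218.4 × (1 − e^(−0.2906)) = 218.4 × 0.2522 ≈ 55.1 µg/mL

55.1 µg/mL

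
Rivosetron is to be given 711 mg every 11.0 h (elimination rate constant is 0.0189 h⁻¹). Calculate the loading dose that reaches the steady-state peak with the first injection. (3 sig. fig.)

3790 mg

Accumulation ratio R = 1 / (1 − e^(−kτ)) = 1 / (1 − e^(−0.01890×11.0)) = 1 / (1 − 0.8123) = 5.327
Loading dose = maintenance dose × R = 711 × 5.327 ≈ 3790 mg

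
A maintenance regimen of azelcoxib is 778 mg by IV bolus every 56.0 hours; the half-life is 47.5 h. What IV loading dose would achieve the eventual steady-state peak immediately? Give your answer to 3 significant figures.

1390 mg

k = ln 2 / 47.5 = 0.01459 h⁻¹
Accumulation ratio R = 1 / (1 − e^(−kτ)) = 1 / (1 − e^(−0.01459×56.0)) = 1 / (1 − 0.4417) = 1.791
Loading dose = maintenance dose × R = 778 × 1.791 ≈ 1390 mg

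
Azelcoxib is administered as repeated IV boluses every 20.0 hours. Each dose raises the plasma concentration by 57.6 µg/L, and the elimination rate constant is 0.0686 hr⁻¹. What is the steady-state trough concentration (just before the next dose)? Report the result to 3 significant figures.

19.6 µg/L

Fraction remaining after one interval: e^(−kτ) = e^(−0.06860 × 20.0) = 0.2536
R = 1 / (1 − 0.2536) = 1.340
Css,max = 57.6 × 1.340 = 77.17 µg/L
Css,min = Css,max × e^(−kτ) = 77.17 × 0.2536 ≈ 19.6 µg/L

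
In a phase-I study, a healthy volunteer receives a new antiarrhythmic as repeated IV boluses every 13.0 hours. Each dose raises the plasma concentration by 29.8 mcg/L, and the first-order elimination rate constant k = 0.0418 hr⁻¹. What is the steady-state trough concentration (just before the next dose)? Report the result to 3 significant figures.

41.3 mcg/L

Fraction remaining after one interval: e^(−kτ) = e^(−0.04180 × 13.0) = 0.5808
R = 1 / (1 − 0.5808) = 2.385
Css,max = 29.8 × 2.385 = 71.08 mcg/L
Css,min = Css,max × e^(−kτ) = 71.08 × 0.5808 ≈ 41.3 mcg/L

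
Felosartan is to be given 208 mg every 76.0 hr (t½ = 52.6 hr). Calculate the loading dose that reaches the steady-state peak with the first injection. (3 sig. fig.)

329 mg

k = ln 2 / 52.6 = 0.01318 hr⁻¹
Accumulation ratio R = 1 / (1 − e^(−kτ)) = 1 / (1 − e^(−0.01318×76.0)) = 1 / (1 − 0.3673) = 1.581
Loading dose = maintenance dose × R = 208 × 1.581 ≈ 329 mg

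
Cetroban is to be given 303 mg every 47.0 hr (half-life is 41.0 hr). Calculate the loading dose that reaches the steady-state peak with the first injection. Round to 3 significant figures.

k = ln 2 / 41.0 = 0.01691 hr⁻¹
Accumulation ratio R = 1 / (1 − e^(−kτ)) = 1 / (1 − e^(−0.01691×47.0)) = 1 / (1 − 0.4518) = 1.824
Loading dose = maintenance dose × R = 303 × 1.824 ≈ 553 mg

553 mg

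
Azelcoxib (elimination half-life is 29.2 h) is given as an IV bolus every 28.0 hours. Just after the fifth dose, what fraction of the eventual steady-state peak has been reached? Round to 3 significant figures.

k = ln 2 / 29.2 = 0.02374 h⁻¹
f_n = 1 − e^(−nkτ) = 1 − e^(−5 × 0.02374 × 28.0) = 1 − e^(−3.323) = 1 − 0.03603 ≈ 0.964

0.964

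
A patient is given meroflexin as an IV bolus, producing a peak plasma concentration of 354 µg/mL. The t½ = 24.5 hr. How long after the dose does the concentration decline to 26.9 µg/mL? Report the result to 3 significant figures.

k = ln 2 / 24.5 = 0.02829 hr⁻¹
C(t) = C₀ e^(−kt)  ⇒  t = ln(C₀/C) / k
t = ln(354/26.9) / 0.02829 = 2.577 / 0.02829 ≈ 91.1 hours

91.1 hours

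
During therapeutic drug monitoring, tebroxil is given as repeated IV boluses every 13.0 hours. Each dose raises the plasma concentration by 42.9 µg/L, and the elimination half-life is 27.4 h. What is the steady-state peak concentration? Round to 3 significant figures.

153 µg/L

k = ln 2 / 27.4 = 0.02530 h⁻¹
Fraction remaining after one interval: e^(−kτ) = e^(−0.02530 × 13.0) = 0.7197
R = 1 / (1 − 0.7197) = 3.568
Css,max = 42.9 × 3.568 ≈ 153 µg/L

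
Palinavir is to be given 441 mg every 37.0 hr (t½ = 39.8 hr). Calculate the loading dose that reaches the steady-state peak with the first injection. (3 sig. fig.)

k = ln 2 / 39.8 = 0.01742 hr⁻¹
Accumulation ratio R = 1 / (1 − e^(−kτ)) = 1 / (1 − e^(−0.01742×37.0)) = 1 / (1 − 0.5250) = 2.105
Loading dose = maintenance dose × R = 441 × 2.105 ≈ 928 mg

928 mg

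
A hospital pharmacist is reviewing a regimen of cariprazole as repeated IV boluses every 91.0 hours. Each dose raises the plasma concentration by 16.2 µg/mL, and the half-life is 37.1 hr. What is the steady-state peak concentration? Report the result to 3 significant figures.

19.8 µg/mL

k = ln 2 / 37.1 = 0.01868 hr⁻¹
Fraction remaining after one interval: e^(−kτ) = e^(−0.01868 × 91.0) = 0.1827
R = 1 / (1 − 0.1827) = 1.223
Css,max = 16.2 × 1.223 ≈ 19.8 µg/mL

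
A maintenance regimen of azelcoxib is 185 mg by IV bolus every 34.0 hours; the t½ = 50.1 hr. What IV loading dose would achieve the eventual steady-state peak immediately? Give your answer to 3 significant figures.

k = ln 2 / 50.1 = 0.01384 hr⁻¹
Accumulation ratio R = 1 / (1 − e^(−kτ)) = 1 / (1 − e^(−0.01384×34.0)) = 1 / (1 − 0.6248) = 2.665
Loading dose = maintenance dose × R = 185 × 2.665 ≈ 493 mg

493 mg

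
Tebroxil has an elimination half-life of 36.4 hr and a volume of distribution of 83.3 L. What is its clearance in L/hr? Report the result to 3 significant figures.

k = ln 2 / t½ = ln 2 / 36.4 = 0.01904 hr⁻¹
CL = k · V = 0.01904 × 83.3 ≈ 1.59 L/hr

1.59 L/hr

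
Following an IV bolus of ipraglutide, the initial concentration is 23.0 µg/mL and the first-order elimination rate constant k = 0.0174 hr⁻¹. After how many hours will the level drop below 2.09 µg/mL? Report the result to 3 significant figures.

C(t) = C₀ e^(−kt)  ⇒  t = ln(C₀/C) / k
t = ln(23.0/2.09) / 0.01740 = 2.398 / 0.01740 ≈ 138 hours

138 hours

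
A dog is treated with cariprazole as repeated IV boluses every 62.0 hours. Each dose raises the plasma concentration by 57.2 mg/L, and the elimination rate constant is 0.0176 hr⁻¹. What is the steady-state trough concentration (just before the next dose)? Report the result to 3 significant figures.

28.9 mg/L

Fraction remaining after one interval: e^(−kτ) = e^(−0.01760 × 62.0) = 0.3358
R = 1 / (1 − 0.3358) = 1.506
Css,max = 57.2 × 1.506 = 86.12 mg/L
Css,min = Css,max × e^(−kτ) = 86.12 × 0.3358 ≈ 28.9 mg/L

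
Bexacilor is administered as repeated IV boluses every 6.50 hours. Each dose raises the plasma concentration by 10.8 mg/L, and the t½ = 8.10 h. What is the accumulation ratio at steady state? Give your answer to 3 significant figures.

k = ln 2 / 8.10 = 0.08557 h⁻¹
Fraction remaining after one interval: e^(−kτ) = e^(−0.08557 × 6.50) = 0.5734
R = 1 / (1 − 0.5734) = 1 / 0.4266 ≈ 2.34

2.34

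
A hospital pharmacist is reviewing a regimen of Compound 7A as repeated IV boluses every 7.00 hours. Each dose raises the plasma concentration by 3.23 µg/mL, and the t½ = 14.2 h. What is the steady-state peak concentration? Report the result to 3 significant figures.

k = ln 2 / 14.2 = 0.04881 h⁻¹
Fraction remaining after one interval: e^(−kτ) = e^(−0.04881 × 7.00) = 0.7106
R = 1 / (1 − 0.7106) = 3.455
Css,max = 3.23 × 3.455 ≈ 11.2 µg/mL

11.2 µg/mL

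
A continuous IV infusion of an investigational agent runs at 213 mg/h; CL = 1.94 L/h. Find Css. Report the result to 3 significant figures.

110 µg/mL

Css = infusion rate / CL = 213 / 1.94 ≈ 110 µg/mL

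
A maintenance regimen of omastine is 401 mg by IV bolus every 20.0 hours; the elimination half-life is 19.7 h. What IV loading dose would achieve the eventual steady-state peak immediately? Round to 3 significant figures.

k = ln 2 / 19.7 = 0.03519 h⁻¹
Accumulation ratio R = 1 / (1 − e^(−kτ)) = 1 / (1 − e^(−0.03519×20.0)) = 1 / (1 − 0.4947) = 1.979
Loading dose = maintenance dose × R = 401 × 1.979 ≈ 794 mg

794 mg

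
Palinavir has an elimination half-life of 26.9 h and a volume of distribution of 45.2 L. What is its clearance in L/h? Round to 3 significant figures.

1.16 L/h

k = ln 2 / t½ = ln 2 / 26.9 = 0.02577 h⁻¹
CL = k · V = 0.02577 × 45.2 ≈ 1.16 L/h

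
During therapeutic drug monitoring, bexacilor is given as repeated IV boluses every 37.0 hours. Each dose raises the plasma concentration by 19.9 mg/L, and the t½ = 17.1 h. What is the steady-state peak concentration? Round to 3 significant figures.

25.6 mg/L

k = ln 2 / 17.1 = 0.04053 h⁻¹
Fraction remaining after one interval: e^(−kτ) = e^(−0.04053 × 37.0) = 0.2232
R = 1 / (1 − 0.2232) = 1.287
Css,max = 19.9 × 1.287 ≈ 25.6 mg/L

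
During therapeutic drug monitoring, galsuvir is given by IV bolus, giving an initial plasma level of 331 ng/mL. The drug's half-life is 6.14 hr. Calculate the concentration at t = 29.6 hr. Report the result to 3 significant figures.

k = ln 2 / 6.14 = 0.1129 hr⁻¹
29.6 hr is 4.821 half-lives, so C = 331 × (1/2)^4.821 = 331 × 0.03538 ≈ 11.7 ng/mL

11.7 ng/mL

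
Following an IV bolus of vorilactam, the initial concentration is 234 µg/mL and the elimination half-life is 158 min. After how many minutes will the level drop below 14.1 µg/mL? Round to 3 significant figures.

k = ln 2 / 158 = 0.004387 min⁻¹
C(t) = C₀ e^(−kt)  ⇒  t = ln(C₀/C) / k
t = ln(234/14.1) / 0.004387 = 2.809 / 0.004387 ≈ 640 minutes

640 minutes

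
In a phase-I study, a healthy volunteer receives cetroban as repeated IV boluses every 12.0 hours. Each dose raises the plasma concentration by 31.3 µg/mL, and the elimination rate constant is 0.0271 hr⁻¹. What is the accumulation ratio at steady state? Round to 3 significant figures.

3.60

Fraction remaining after one interval: e^(−kτ) = e^(−0.02710 × 12.0) = 0.7224
R = 1 / (1 − 0.7224) = 1 / 0.2776 ≈ 3.60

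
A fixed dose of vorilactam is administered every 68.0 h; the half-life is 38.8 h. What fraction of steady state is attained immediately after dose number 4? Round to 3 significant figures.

k = ln 2 / 38.8 = 0.01786 h⁻¹
f_n = 1 − e^(−nkτ) = 1 − e^(−4 × 0.01786 × 68.0) = 1 − e^(−4.859) = 1 − 0.007757 ≈ 0.992

0.992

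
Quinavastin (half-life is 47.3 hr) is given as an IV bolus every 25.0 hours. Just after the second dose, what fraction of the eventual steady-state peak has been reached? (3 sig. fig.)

0.519

k = ln 2 / 47.3 = 0.01465 hr⁻¹
f_n = 1 − e^(−nkτ) = 1 − e^(−2 × 0.01465 × 25.0) = 1 − e^(−0.7327) = 1 − 0.4806 ≈ 0.519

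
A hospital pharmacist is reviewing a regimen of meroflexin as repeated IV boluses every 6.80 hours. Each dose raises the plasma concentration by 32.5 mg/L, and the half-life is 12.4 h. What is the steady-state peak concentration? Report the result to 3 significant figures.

103 mg/L

k = ln 2 / 12.4 = 0.05590 h⁻¹
Fraction remaining after one interval: e^(−kτ) = e^(−0.05590 × 6.80) = 0.6838
R = 1 / (1 − 0.6838) = 3.162
Css,max = 32.5 × 3.162 ≈ 103 mg/L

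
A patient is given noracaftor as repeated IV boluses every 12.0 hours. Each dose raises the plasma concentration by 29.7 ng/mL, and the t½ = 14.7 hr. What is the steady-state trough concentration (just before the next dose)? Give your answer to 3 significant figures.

39.0 ng/mL

k = ln 2 / 14.7 = 0.04715 hr⁻¹
Fraction remaining after one interval: e^(−kτ) = e^(−0.04715 × 12.0) = 0.5679
R = 1 / (1 − 0.5679) = 2.314
Css,max = 29.7 × 2.314 = 68.73 ng/mL
Css,min = Css,max × e^(−kτ) = 68.73 × 0.5679 ≈ 39.0 ng/mL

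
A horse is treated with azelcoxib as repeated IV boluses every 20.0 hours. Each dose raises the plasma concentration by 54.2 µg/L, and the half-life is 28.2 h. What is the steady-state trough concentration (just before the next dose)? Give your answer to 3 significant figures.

k = ln 2 / 28.2 = 0.02458 h⁻¹
Fraction remaining after one interval: e^(−kτ) = e^(−0.02458 × 20.0) = 0.6117
R = 1 / (1 − 0.6117) = 2.575
Css,max = 54.2 × 2.575 = 139.6 µg/L
Css,min = Css,max × e^(−kτ) = 139.6 × 0.6117 ≈ 85.4 µg/L

85.4 µg/L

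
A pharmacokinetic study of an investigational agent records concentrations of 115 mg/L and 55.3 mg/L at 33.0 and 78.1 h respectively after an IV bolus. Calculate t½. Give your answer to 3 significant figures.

k = ln(C₁/C₂) / (t₂ − t₁) = ln(115/55.3) / (78.1 − 33.0)
  = 0.7322 / 45.10 = 0.01623 h⁻¹
t½ = ln 2 / k = ln 2 / 0.01623 ≈ 42.7 hours

42.7 hours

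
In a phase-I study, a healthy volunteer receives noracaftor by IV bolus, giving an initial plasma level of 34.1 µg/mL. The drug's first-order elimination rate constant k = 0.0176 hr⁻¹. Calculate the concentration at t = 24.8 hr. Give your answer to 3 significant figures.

C(t) = C₀ e^(−kt) = 34.1 × e^(−0.01760 × 24.8) = 34.1 × e^(−0.4365) = 34.1 × 0.6463 ≈ 22.0 µg/mL

22.0 µg/mL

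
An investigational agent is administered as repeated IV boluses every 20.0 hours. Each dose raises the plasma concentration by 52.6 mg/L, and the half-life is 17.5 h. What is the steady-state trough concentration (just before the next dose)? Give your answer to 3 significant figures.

43.5 mg/L

k = ln 2 / 17.5 = 0.03961 h⁻¹
Fraction remaining after one interval: e^(−kτ) = e^(−0.03961 × 20.0) = 0.4529
R = 1 / (1 − 0.4529) = 1.828
Css,max = 52.6 × 1.828 = 96.14 mg/L
Css,min = Css,max × e^(−kτ) = 96.14 × 0.4529 ≈ 43.5 mg/L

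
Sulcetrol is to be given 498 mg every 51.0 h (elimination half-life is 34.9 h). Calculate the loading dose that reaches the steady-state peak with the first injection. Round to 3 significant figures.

782 mg

k = ln 2 / 34.9 = 0.01986 h⁻¹
Accumulation ratio R = 1 / (1 − e^(−kτ)) = 1 / (1 − e^(−0.01986×51.0)) = 1 / (1 − 0.3632) = 1.570
Loading dose = maintenance dose × R = 498 × 1.570 ≈ 782 mg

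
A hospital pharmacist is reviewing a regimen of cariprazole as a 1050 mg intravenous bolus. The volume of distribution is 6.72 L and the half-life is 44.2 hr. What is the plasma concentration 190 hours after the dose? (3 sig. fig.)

7.94 mg/L

C₀ = dose / V = 1050 / 6.72 = 156.2 mg/L
k = ln 2 / 44.2 = 0.01568 hr⁻¹
C(t) = C₀ e^(−kt) = 156.2 × e^(−0.01568 × 190) = 156.2 × e^(−2.980) = 156.2 × 0.05081 ≈ 7.94 mg/L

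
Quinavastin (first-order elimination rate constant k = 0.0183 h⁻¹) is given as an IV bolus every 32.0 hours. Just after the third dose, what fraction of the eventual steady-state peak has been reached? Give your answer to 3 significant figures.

0.827

f_n = 1 − e^(−nkτ) = 1 − e^(−3 × 0.01830 × 32.0) = 1 − e^(−1.757) = 1 − 0.1726 ≈ 0.827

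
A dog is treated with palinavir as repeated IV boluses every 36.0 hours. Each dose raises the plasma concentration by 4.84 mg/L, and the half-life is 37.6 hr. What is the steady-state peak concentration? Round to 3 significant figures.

9.98 mg/L

k = ln 2 / 37.6 = 0.01843 hr⁻¹
Fraction remaining after one interval: e^(−kτ) = e^(−0.01843 × 36.0) = 0.5150
R = 1 / (1 − 0.5150) = 2.062
Css,max = 4.84 × 2.062 ≈ 9.98 mg/L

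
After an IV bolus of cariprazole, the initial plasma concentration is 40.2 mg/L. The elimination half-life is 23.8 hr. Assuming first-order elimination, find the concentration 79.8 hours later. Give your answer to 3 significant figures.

3.93 mg/L

k = ln 2 / 23.8 = 0.02912 hr⁻¹
79.8 hr is 3.353 half-lives, so C = 40.2 × (1/2)^3.353 = 40.2 × 0.09787 ≈ 3.93 mg/L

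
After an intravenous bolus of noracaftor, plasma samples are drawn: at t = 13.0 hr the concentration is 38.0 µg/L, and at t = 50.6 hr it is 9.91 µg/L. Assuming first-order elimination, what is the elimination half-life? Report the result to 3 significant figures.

k = ln(C₁/C₂) / (t₂ − t₁) = ln(38.0/9.91) / (50.6 − 13.0)
  = 1.344 / 37.60 = 0.03575 hr⁻¹
t½ = ln 2 / k = ln 2 / 0.03575 ≈ 19.4 hours

19.4 hours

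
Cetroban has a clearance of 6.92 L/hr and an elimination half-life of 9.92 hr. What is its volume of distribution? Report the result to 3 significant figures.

k = ln 2 / t½ = ln 2 / 9.92 = 0.06987 hr⁻¹
V = CL / k = 6.92 / 0.06987 ≈ 99.0 L

99.0 L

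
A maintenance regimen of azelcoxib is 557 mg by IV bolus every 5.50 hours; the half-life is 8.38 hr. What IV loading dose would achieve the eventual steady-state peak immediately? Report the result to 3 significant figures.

1520 mg

k = ln 2 / 8.38 = 0.08271 hr⁻¹
Accumulation ratio R = 1 / (1 − e^(−kτ)) = 1 / (1 − e^(−0.08271×5.50)) = 1 / (1 − 0.6345) = 2.736
Loading dose = maintenance dose × R = 557 × 2.736 ≈ 1520 mg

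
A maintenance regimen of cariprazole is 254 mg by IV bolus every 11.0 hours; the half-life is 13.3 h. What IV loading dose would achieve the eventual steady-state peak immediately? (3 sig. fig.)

k = ln 2 / 13.3 = 0.05212 h⁻¹
Accumulation ratio R = 1 / (1 − e^(−kτ)) = 1 / (1 − e^(−0.05212×11.0)) = 1 / (1 − 0.5637) = 2.292
Loading dose = maintenance dose × R = 254 × 2.292 ≈ 582 mg

582 mg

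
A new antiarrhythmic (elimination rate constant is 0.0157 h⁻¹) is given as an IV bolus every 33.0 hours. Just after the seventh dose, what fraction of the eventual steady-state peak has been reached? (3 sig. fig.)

f_n = 1 − e^(−nkτ) = 1 − e^(−7 × 0.01570 × 33.0) = 1 − e^(−3.627) = 1 − 0.02660 ≈ 0.973

0.973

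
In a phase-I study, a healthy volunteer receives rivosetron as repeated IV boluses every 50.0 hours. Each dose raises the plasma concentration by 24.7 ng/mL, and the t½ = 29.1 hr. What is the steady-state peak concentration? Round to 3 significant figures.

k = ln 2 / 29.1 = 0.02382 hr⁻¹
Fraction remaining after one interval: e^(−kτ) = e^(−0.02382 × 50.0) = 0.3039
R = 1 / (1 − 0.3039) = 1.437
Css,max = 24.7 × 1.437 ≈ 35.5 ng/mL

35.5 ng/mL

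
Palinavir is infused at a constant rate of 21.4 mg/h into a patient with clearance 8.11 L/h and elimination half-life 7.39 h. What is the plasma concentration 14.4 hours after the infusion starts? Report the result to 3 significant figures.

1.96 mg/L

Css = rate / CL = 21.4 / 8.11 = 2.639 mg/L
k = ln 2 / 7.39 = 0.09380 h⁻¹
C(t) = Css (1 − e^(−kt)) = 2.639 × (1 − e^(−1.351)) = 2.639 × 0.7409 ≈ 1.96 mg/L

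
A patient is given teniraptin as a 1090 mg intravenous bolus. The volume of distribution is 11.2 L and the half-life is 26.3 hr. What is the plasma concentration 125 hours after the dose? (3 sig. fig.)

3.61 mg/L

C₀ = dose / V = 1090 / 11.2 = 97.32 mg/L
k = ln 2 / 26.3 = 0.02636 hr⁻¹
C(t) = C₀ e^(−kt) = 97.32 × e^(−0.02636 × 125) = 97.32 × e^(−3.294) = 97.32 × 0.03709 ≈ 3.61 mg/L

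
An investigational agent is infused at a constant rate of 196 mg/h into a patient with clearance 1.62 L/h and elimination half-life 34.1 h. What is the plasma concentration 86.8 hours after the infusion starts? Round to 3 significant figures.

Css = rate / CL = 196 / 1.62 = 121.0 µg/mL
k = ln 2 / 34.1 = 0.02033 h⁻¹
C(t) = Css (1 − e^(−kt)) = 121.0 × (1 − e^(−1.764)) = 121.0 × 0.8287 ≈ 100 µg/mL

100 µg/mL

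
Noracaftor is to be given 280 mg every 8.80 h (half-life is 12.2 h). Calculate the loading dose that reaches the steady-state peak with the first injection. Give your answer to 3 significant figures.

k = ln 2 / 12.2 = 0.05682 h⁻¹
Accumulation ratio R = 1 / (1 − e^(−kτ)) = 1 / (1 − e^(−0.05682×8.80)) = 1 / (1 − 0.6065) = 2.542
Loading dose = maintenance dose × R = 280 × 2.542 ≈ 712 mg

712 mg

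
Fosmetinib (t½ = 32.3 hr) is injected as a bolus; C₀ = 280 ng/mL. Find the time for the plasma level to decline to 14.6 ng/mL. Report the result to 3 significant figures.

k = ln 2 / 32.3 = 0.02146 hr⁻¹
C(t) = C₀ e^(−kt)  ⇒  t = ln(C₀/C) / k
t = ln(280/14.6) / 0.02146 = 2.954 / 0.02146 ≈ 138 hours

138 hours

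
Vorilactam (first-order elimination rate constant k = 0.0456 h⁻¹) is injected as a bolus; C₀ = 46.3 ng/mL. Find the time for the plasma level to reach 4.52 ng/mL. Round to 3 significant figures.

C(t) = C₀ e^(−kt)  ⇒  t = ln(C₀/C) / k
t = ln(46.3/4.52) / 0.04560 = 2.327 / 0.04560 ≈ 51.0 hours

51.0 hours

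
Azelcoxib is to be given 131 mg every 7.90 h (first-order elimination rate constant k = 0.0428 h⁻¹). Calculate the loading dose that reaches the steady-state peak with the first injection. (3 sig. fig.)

Accumulation ratio R = 1 / (1 − e^(−kτ)) = 1 / (1 − e^(−0.04280×7.90)) = 1 / (1 − 0.7131) = 3.486
Loading dose = maintenance dose × R = 131 × 3.486 ≈ 457 mg

457 mg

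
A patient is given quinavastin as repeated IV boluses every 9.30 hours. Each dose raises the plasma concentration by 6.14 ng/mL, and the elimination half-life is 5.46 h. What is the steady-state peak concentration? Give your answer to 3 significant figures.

8.86 ng/mL

k = ln 2 / 5.46 = 0.1270 h⁻¹
Fraction remaining after one interval: e^(−kτ) = e^(−0.1270 × 9.30) = 0.3071
R = 1 / (1 − 0.3071) = 1.443
Css,max = 6.14 × 1.443 ≈ 8.86 ng/mL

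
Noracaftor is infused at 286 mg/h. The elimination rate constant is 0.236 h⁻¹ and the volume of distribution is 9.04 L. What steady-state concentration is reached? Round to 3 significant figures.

134 mg/L

CL = k · V = 0.236 × 9.04 = 2.133 L/h
Css = rate / CL = 286 / 2.133 ≈ 134 mg/L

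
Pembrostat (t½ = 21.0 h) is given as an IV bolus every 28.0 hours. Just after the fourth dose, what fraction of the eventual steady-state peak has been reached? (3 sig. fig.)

k = ln 2 / 21.0 = 0.03301 h⁻¹
f_n = 1 − e^(−nkτ) = 1 − e^(−4 × 0.03301 × 28.0) = 1 − e^(−3.697) = 1 − 0.02480 ≈ 0.975

0.975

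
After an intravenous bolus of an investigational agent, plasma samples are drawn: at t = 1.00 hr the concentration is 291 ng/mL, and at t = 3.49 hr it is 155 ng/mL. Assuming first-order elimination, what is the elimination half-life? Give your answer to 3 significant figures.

k = ln(C₁/C₂) / (t₂ − t₁) = ln(291/155) / (3.49 − 1.00)
  = 0.6299 / 2.490 = 0.2530 hr⁻¹
t½ = ln 2 / k = ln 2 / 0.2530 ≈ 2.74 hours

2.74 hours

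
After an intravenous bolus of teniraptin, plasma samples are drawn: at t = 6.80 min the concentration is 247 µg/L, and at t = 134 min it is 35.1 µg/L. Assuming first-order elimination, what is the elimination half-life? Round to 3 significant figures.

k = ln(C₁/C₂) / (t₂ − t₁) = ln(247/35.1) / (134 − 6.80)
  = 1.951 / 127.2 = 0.01534 min⁻¹
t½ = ln 2 / k = ln 2 / 0.01534 ≈ 45.2 minutes

45.2 minutes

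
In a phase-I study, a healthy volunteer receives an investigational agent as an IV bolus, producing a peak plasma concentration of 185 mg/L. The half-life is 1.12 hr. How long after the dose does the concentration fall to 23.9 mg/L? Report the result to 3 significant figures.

3.31 hours

k = ln 2 / 1.12 = 0.6189 hr⁻¹
C(t) = C₀ e^(−kt)  ⇒  t = ln(C₀/C) / k
t = ln(185/23.9) / 0.6189 = 2.046 / 0.6189 ≈ 3.31 hours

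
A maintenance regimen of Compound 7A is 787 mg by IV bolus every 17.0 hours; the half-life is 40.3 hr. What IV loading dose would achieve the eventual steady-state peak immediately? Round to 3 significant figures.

3100 mg

k = ln 2 / 40.3 = 0.01720 hr⁻¹
Accumulation ratio R = 1 / (1 − e^(−kτ)) = 1 / (1 − e^(−0.01720×17.0)) = 1 / (1 − 0.7465) = 3.944
Loading dose = maintenance dose × R = 787 × 3.944 ≈ 3100 mg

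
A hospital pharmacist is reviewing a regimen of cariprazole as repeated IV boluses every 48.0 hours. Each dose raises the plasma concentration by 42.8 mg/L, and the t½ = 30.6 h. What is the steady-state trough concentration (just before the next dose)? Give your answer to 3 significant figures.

21.8 mg/L

k = ln 2 / 30.6 = 0.02265 h⁻¹
Fraction remaining after one interval: e^(−kτ) = e^(−0.02265 × 48.0) = 0.3371
R = 1 / (1 − 0.3371) = 1.509
Css,max = 42.8 × 1.509 = 64.57 mg/L
Css,min = Css,max × e^(−kτ) = 64.57 × 0.3371 ≈ 21.8 mg/L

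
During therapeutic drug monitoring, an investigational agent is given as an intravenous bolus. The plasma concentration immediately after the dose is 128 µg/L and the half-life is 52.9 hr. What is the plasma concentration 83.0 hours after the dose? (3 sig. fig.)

k = ln 2 / 52.9 = 0.01310 hr⁻¹
C(t) = C₀ e^(−kt) = 128 × e^(−0.01310 × 83.0) = 128 × e^(−1.088) = 128 × 0.3370 ≈ 43.1 µg/L

43.1 µg/L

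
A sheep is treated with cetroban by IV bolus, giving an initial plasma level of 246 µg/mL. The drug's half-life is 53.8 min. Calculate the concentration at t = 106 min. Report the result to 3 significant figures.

62.8 µg/mL

k = ln 2 / 53.8 = 0.01288 min⁻¹
C(t) = C₀ e^(−kt) = 246 × e^(−0.01288 × 106) = 246 × e^(−1.366) = 246 × 0.2552 ≈ 62.8 µg/mL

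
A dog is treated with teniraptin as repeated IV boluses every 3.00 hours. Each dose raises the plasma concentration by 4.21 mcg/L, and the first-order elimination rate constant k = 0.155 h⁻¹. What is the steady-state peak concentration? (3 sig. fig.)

Fraction remaining after one interval: e^(−kτ) = e^(−0.1550 × 3.00) = 0.6281
R = 1 / (1 − 0.6281) = 2.689
Css,max = 4.21 × 2.689 ≈ 11.3 mcg/L

11.3 mcg/L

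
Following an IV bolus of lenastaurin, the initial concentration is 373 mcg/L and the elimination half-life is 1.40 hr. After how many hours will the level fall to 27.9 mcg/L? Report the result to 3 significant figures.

k = ln 2 / 1.40 = 0.4951 hr⁻¹
C(t) = C₀ e^(−kt)  ⇒  t = ln(C₀/C) / k
t = ln(373/27.9) / 0.4951 = 2.593 / 0.4951 ≈ 5.24 hours

5.24 hours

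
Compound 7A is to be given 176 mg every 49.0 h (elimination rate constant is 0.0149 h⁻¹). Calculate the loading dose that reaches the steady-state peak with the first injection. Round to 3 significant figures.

Accumulation ratio R = 1 / (1 − e^(−kτ)) = 1 / (1 − e^(−0.01490×49.0)) = 1 / (1 − 0.4819) = 1.930
Loading dose = maintenance dose × R = 176 × 1.930 ≈ 340 mg

340 mg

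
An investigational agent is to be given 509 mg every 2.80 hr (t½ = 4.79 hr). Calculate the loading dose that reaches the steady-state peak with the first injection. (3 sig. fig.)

1530 mg

k = ln 2 / 4.79 = 0.1447 hr⁻¹
Accumulation ratio R = 1 / (1 − e^(−kτ)) = 1 / (1 − e^(−0.1447×2.80)) = 1 / (1 − 0.6669) = 3.002
Loading dose = maintenance dose × R = 509 × 3.002 ≈ 1530 mg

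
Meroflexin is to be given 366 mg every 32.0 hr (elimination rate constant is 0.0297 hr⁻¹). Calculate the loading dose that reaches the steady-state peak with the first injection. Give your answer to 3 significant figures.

597 mg

Accumulation ratio R = 1 / (1 − e^(−kτ)) = 1 / (1 − e^(−0.02970×32.0)) = 1 / (1 − 0.3866) = 1.630
Loading dose = maintenance dose × R = 366 × 1.630 ≈ 597 mg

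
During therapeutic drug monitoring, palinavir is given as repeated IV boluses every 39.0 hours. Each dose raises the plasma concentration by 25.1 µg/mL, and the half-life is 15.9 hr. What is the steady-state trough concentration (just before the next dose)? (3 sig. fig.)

k = ln 2 / 15.9 = 0.04359 hr⁻¹
Fraction remaining after one interval: e^(−kτ) = e^(−0.04359 × 39.0) = 0.1827
R = 1 / (1 − 0.1827) = 1.223
Css,max = 25.1 × 1.223 = 30.71 µg/mL
Css,min = Css,max × e^(−kτ) = 30.71 × 0.1827 ≈ 5.61 µg/mL

5.61 µg/mL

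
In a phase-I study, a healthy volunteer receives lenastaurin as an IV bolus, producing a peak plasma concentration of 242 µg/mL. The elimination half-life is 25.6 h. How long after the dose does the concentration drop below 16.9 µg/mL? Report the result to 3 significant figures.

98.3 hours

k = ln 2 / 25.6 = 0.02708 h⁻¹
C(t) = C₀ e^(−kt)  ⇒  t = ln(C₀/C) / k
t = ln(242/16.9) / 0.02708 = 2.662 / 0.02708 ≈ 98.3 hours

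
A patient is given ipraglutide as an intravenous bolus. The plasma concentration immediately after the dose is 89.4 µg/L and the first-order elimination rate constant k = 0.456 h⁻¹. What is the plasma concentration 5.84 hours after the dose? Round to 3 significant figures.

6.23 µg/L

C(t) = C₀ e^(−kt) = 89.4 × e^(−0.4560 × 5.84) = 89.4 × e^(−2.663) = 89.4 × 0.06974 ≈ 6.23 µg/L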